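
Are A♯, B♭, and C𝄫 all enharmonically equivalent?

Yes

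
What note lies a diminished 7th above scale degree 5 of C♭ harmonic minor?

Fbb

Scale degree 5 of Cb harmonic minor is Gb.
A diminished seventh (9 semitones) above Gb lands on the letter F, giving Fbb.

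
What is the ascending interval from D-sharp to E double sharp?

augmented second

The letter names run D→E, a span of 1 letter step, so the interval is some kind of second.
D# to E## is 3 semitones. A major second is 2, so 3 makes it augmented.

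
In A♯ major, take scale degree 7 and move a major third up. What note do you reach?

B##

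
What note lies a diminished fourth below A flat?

A down a perfect fourth is E, so the target letter is E.
From Ab, a diminished fourth is 4 semitones down: E.

E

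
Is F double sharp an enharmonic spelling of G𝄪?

No

Two spellings are enharmonically equivalent only if they share a pitch class.
Here F## → 7, G## → 9; 7 ≠ 9, so they are not.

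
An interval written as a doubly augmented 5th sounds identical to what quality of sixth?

A doubly augmented fifth spans 9 semitones.
A sixth spanning 9 semitones is major (the major sixth is 9).

major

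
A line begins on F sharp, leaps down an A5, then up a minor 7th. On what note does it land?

An augmented fifth down from F# is Bb (letter B, 8 semitones down).
A minor seventh up from Bb is Ab (letter A, 10 semitones up).

Ab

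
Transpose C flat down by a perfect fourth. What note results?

Gb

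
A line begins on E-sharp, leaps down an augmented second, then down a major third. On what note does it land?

Bb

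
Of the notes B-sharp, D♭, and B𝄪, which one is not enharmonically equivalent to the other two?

In 12-tone equal temperament, enharmonic equivalents share a pitch class. B# is pitch class 0; Db is pitch class 1; B## is pitch class 1.
Db and B## share pitch class 1, while B# is pitch class 0.

B#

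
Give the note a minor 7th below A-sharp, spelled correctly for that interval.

A seventh below A lands on the letter B.
A minor seventh spans 10 semitones, so A# moves to pitch class 0. On the letter B that is B#.

B#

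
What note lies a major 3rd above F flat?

Ab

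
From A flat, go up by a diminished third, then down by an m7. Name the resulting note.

A diminished third up from Ab is Cbb (letter C, 2 semitones up).
A minor seventh down from Cbb is Dbb (letter D, 10 semitones down).

Dbb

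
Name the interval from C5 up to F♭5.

diminished fourth

Counting letters C–D–E–F gives a fourth.
C→Fb = 4 semitones, 1 narrower than the perfect fourth (5), so diminished.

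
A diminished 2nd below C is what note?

B#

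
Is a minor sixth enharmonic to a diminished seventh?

No

A minor sixth spans 8 semitones; a diminished seventh spans 9.
The spans differ, so they are not enharmonic equivalents.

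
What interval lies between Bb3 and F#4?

augmented fifth

The letter names run B→F, a span of 4 letter steps, so the interval is some kind of fifth.
Bb to F# is 8 semitones. A perfect fifth is 7, so 8 makes it augmented.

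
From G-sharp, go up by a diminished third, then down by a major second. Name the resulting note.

Ab

A diminished third up from G# is Bb (letter B, 2 semitones up).
A major second down from Bb is Ab (letter A, 2 semitones down).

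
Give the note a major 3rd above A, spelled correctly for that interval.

A up a major third is C#, so the target letter is C.
From A, a major third is 4 semitones up: C#.

C#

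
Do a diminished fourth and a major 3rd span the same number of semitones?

A diminished fourth spans 4 semitones; a major third spans 4.
They are enharmonically equivalent.

Yes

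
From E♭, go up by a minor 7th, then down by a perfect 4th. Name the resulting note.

Ab

A minor seventh up from Eb is Db (letter D, 10 semitones up).
A perfect fourth down from Db is Ab (letter A, 5 semitones down).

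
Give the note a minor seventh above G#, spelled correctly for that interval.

F#

A seventh above G lands on the letter F.
A minor seventh spans 10 semitones, so G# moves to pitch class 6. On the letter F that is F#.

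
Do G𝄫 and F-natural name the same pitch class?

Gbb is pitch class 5; F is pitch class 5.
All spellings map to pitch class 5, so they are enharmonically equivalent.

Yes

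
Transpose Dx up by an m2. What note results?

D up a major second is E, so the target letter is E.
From D##, a minor second is 1 semitone up: E#.

E#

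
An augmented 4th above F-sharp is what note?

B#

A fourth above F lands on the letter B.
An augmented fourth spans 6 semitones, so F# moves to pitch class 0. On the letter B that is B#.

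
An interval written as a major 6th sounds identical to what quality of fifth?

doubly augmented

A major sixth spans 9 semitones.
A fifth spanning 9 semitones is doubly augmented (the perfect fifth is 7).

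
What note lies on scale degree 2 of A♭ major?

Bb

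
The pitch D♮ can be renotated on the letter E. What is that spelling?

Ebb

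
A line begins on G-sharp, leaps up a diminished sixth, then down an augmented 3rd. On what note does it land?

Cbb

A diminished sixth up from G# is Eb (letter E, 7 semitones up).
An augmented third down from Eb is Cbb (letter C, 5 semitones down).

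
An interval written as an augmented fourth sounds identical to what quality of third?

doubly augmented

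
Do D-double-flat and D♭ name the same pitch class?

No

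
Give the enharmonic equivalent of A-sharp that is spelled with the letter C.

A# is pitch class 10. The letter C alone is pitch class 0.
To reach pitch class 10 from C requires an offset of -2 semitones, i.e. double flat: Cbb.

Cbb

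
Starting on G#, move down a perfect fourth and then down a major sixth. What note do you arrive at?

F#

A perfect fourth down from G# is D# (letter D, 5 semitones down).
A major sixth down from D# is F# (letter F, 9 semitones down).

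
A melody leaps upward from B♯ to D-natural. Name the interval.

diminished third

Counting letters B–C–D gives a third.
B#→D = 2 semitones, 2 narrower than the major third (4), so diminished.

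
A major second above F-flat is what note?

A second above F lands on the letter G.
A major second spans 2 semitones, so Fb moves to pitch class 6. On the letter G that is Gb.

Gb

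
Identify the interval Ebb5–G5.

augmented third

The letter names run E→G, a span of 2 letter steps, so the interval is some kind of third.
Ebb to G is 5 semitones. A major third is 4, so 5 makes it augmented.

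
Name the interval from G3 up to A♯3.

augmented second

Counting letters G–A gives a second.
G→A# = 3 semitones, 1 wider than the major second (2), so augmented.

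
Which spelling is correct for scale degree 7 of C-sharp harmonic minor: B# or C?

Each scale degree takes a distinct letter name. Degree 7 of a scale on C must use the letter B.
B# and C are enharmonically the same pitch, but only B# uses the letter B, so it is the correct spelling here.

B#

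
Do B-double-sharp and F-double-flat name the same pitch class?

B## is pitch class 1; Fbb is pitch class 3.
The pitch classes differ (1 vs. 3), so they are not enharmonic equivalents.

No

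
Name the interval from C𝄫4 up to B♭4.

augmented seventh

Counting letters C–D–E–F–G–A–B gives a seventh.
Cbb→Bb = 12 semitones, 1 wider than the major seventh (11), so augmented.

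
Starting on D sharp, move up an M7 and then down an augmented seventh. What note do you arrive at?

D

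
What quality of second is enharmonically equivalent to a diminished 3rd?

A diminished third spans 2 semitones.
A second spanning 2 semitones is major (the major second is 2).

major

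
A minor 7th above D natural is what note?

D up a major seventh is C#, so the target letter is C.
From D, a minor seventh is 10 semitones up: C.

C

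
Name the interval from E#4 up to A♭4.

The letter names run E→A, a span of 3 letter steps, so the interval is some kind of fourth.
E# to Ab is 3 semitones. A perfect fourth is 5, so 3 makes it doubly diminished.

doubly diminished fourth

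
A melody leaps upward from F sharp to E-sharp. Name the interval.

The letter names run F→E, a span of 6 letter steps, so the interval is some kind of seventh.
F# to E# is 11 semitones. A major seventh is 11, so 11 makes it major.

major seventh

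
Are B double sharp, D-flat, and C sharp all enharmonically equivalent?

B## = pitch class 1 and Db = pitch class 1 and C# = pitch class 1 — the same pitch class, so they are enharmonic equivalents.

Yes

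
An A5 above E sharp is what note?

A fifth above E lands on the letter B.
An augmented fifth spans 8 semitones, so E# moves to pitch class 1. On the letter B that is B##.

B##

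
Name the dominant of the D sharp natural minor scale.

A#

The D# natural minor scale runs D# E# F# G# A# B C#.
Degree 5 is A#.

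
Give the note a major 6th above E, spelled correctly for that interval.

C#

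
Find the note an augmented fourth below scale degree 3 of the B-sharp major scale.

A#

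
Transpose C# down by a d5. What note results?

F##

C down a perfect fifth is F, so the target letter is F.
From C#, a diminished fifth is 6 semitones down: F##.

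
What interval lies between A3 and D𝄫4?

Counting letters A–B–C–D gives a fourth.
A→Dbb = 3 semitones, 2 narrower than the perfect fourth (5), so doubly diminished.

doubly diminished fourth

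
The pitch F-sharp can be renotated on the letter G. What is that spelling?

Plain G sits 1 semitone above F#, so on the letter G the same pitch needs a flat: Gb.

Gb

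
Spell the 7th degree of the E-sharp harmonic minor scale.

D##

Degree 7 takes the letter 6 steps above E, which is D.
In harmonic minor, degree 7 sits 11 semitones above the tonic. E# + 11 semitones is pitch class 4, spelled on D as D##.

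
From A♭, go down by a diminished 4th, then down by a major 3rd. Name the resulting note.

C

A diminished fourth down from Ab is E (letter E, 4 semitones down).
A major third down from E is C (letter C, 4 semitones down).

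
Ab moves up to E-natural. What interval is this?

Counting letters A–B–C–D–E gives a fifth.
Ab→E = 8 semitones, 1 wider than the perfect fifth (7), so augmented.

augmented fifth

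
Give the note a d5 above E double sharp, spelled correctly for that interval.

B#

E up a perfect fifth is B, so the target letter is B.
From E##, a diminished fifth is 6 semitones up: B#.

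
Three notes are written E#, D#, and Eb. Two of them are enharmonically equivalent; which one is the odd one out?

In 12-tone equal temperament, enharmonic equivalents share a pitch class. E# is pitch class 5; D# is pitch class 3; Eb is pitch class 3.
D# and Eb share pitch class 3, while E# is pitch class 5.

E#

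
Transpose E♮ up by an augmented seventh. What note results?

E up a major seventh is D#, so the target letter is D.
From E, an augmented seventh is 12 semitones up: D##.

D##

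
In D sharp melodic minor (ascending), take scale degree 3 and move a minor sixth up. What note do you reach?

D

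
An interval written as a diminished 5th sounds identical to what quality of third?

doubly augmented

A diminished fifth spans 6 semitones.
A third spanning 6 semitones is doubly augmented (the major third is 4).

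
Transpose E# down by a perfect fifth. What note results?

A fifth below E lands on the letter A.
A perfect fifth spans 7 semitones, so E# moves to pitch class 10. On the letter A that is A#.

A#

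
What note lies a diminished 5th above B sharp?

F#

B up a perfect fifth is F#, so the target letter is F.
From B#, a diminished fifth is 6 semitones up: F#.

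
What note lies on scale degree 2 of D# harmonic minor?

The D# harmonic minor scale runs D# E# F# G# A# B C##.
Degree 2 is E#.

E#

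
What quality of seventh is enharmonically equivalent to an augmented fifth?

doubly diminished

An augmented fifth spans 8 semitones.
A seventh spanning 8 semitones is doubly diminished (the major seventh is 11).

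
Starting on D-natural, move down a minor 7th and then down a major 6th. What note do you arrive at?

A minor seventh down from D is E (letter E, 10 semitones down).
A major sixth down from E is G (letter G, 9 semitones down).

G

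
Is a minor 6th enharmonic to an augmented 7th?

No

A minor sixth spans 8 semitones; an augmented seventh spans 12.
The spans differ, so they are not enharmonic equivalents.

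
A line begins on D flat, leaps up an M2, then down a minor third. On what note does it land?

C

A major second up from Db is Eb (letter E, 2 semitones up).
A minor third down from Eb is C (letter C, 3 semitones down).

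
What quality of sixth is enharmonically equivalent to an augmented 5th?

minor

An augmented fifth spans 8 semitones.
A sixth spanning 8 semitones is minor (the major sixth is 9).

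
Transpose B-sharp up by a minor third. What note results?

B up a major third is D#, so the target letter is D.
From B#, a minor third is 3 semitones up: D#.

D#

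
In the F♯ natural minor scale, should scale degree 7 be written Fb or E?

E

Each scale degree takes a distinct letter name. Degree 7 of a scale on F must use the letter E.
E and Fb are enharmonically the same pitch, but only E uses the letter E, so it is the correct spelling here.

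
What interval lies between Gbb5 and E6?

doubly augmented sixth

Counting letters G–A–B–C–D–E gives a sixth.
Gbb→E = 11 semitones, 2 wider than the major sixth (9), so doubly augmented.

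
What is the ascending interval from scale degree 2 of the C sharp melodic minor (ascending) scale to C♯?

minor seventh

Scale degree 2 of C# melodic minor (ascending) is D#.
D# up to C#: letters D→C make it a seventh; 10 semitones makes it minor.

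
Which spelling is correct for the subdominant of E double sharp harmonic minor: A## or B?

A##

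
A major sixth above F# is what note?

D#

F up a major sixth is D, so the target letter is D.
From F#, a major sixth is 9 semitones up: D#.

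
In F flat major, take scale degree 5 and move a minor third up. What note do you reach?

Scale degree 5 of Fb major is Cb.
A minor third (3 semitones) above Cb lands on the letter E, giving Ebb.

Ebb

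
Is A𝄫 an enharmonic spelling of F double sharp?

Yes

Abb is pitch class 7; F## is pitch class 7.
All spellings map to pitch class 7, so they are enharmonically equivalent.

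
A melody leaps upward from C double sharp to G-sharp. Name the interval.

diminished fifth

Counting letters C–D–E–F–G gives a fifth.
C##→G# = 6 semitones, 1 narrower than the perfect fifth (7), so diminished.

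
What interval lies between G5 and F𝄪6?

augmented seventh

Counting letters G–A–B–C–D–E–F gives a seventh.
G→F## = 12 semitones, 1 wider than the major seventh (11), so augmented.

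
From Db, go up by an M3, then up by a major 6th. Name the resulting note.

D

A major third up from Db is F (letter F, 4 semitones up).
A major sixth up from F is D (letter D, 9 semitones up).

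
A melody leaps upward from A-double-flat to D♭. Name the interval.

Counting letters A–B–C–D gives a fourth.
Abb→Db = 6 semitones, 1 wider than the perfect fourth (5), so augmented.

augmented fourth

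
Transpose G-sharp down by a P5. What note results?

A fifth below G lands on the letter C.
A perfect fifth spans 7 semitones, so G# moves to pitch class 1. On the letter C that is C#.

C#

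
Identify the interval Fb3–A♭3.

major third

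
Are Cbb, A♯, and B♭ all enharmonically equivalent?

Cbb is pitch class 10; A# is pitch class 10; Bb is pitch class 10.
All spellings map to pitch class 10, so they are enharmonically equivalent.

Yes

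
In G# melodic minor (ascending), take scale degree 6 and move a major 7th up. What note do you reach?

D##

Scale degree 6 of G# melodic minor (ascending) is E#.
A major seventh (11 semitones) above E# lands on the letter D, giving D##.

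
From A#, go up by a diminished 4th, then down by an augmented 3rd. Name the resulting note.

A diminished fourth up from A# is D (letter D, 4 semitones up).
An augmented third down from D is Bbb (letter B, 5 semitones down).

Bbb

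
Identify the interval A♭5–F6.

The letter names run A→F, a span of 5 letter steps, so the interval is some kind of sixth.
Ab to F is 9 semitones. A major sixth is 9, so 9 makes it major.

major sixth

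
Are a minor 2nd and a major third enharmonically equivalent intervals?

A minor second spans 1 semitone; a major third spans 4.
The spans differ, so they are not enharmonic equivalents.

No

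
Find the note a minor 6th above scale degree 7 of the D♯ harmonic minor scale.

Scale degree 7 of D# harmonic minor is C##.
A minor sixth (8 semitones) above C## lands on the letter A, giving A#.

A#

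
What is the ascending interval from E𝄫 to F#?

doubly augmented second

The letter names run E→F, a span of 1 letter step, so the interval is some kind of second.
Ebb to F# is 4 semitones. A major second is 2, so 4 makes it doubly augmented.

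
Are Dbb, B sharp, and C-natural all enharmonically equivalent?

Dbb is pitch class 0; B# is pitch class 0; C is pitch class 0.
All spellings map to pitch class 0, so they are enharmonically equivalent.

Yes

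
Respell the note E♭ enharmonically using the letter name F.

Fbb

Eb is pitch class 3. The letter F alone is pitch class 5.
To reach pitch class 3 from F requires an offset of -2 semitones, i.e. double flat: Fbb.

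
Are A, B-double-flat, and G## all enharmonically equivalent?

A = pitch class 9 and Bbb = pitch class 9 and G## = pitch class 9 — the same pitch class, so they are enharmonic equivalents.

Yes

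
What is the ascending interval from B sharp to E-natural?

Counting letters B–C–D–E gives a fourth.
B#→E = 4 semitones, 1 narrower than the perfect fourth (5), so diminished.

diminished fourth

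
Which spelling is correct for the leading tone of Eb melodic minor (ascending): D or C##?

D

Each scale degree takes a distinct letter name. Degree 7 of a scale on E must use the letter D.
D and C## are enharmonically the same pitch, but only D uses the letter D, so it is the correct spelling here.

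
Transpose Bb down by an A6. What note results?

Dbb

B down a major sixth is D, so the target letter is D.
From Bb, an augmented sixth is 10 semitones down: Dbb.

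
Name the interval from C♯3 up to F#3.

perfect fourth

Counting letters C–D–E–F gives a fourth.
C#→F# = 5 semitones, exactly the perfect fourth.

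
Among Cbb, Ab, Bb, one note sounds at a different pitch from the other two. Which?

Ab

In 12-tone equal temperament, enharmonic equivalents share a pitch class. Cbb is pitch class 10; Ab is pitch class 8; Bb is pitch class 10.
Cbb and Bb share pitch class 10, while Ab is pitch class 8.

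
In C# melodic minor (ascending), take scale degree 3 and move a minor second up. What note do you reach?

F

Scale degree 3 of C# melodic minor (ascending) is E.
A minor second (1 semitone) above E lands on the letter F, giving F.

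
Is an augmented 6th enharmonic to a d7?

No

An augmented sixth spans 10 semitones; a diminished seventh spans 9.
The spans differ, so they are not enharmonic equivalents.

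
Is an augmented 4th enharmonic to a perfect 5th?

No

An augmented fourth spans 6 semitones; a perfect fifth spans 7.
The spans differ, so they are not enharmonic equivalents.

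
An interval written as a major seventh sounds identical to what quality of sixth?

doubly augmented

A major seventh spans 11 semitones.
A sixth spanning 11 semitones is doubly augmented (the major sixth is 9).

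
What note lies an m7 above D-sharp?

C#

A seventh above D lands on the letter C.
A minor seventh spans 10 semitones, so D# moves to pitch class 1. On the letter C that is C#.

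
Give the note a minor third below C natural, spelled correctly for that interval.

A

A third below C lands on the letter A.
A minor third spans 3 semitones, so C moves to pitch class 9. On the letter A that is A.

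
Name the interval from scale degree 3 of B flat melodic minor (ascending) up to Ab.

Scale degree 3 of Bb melodic minor (ascending) is Db.
Db up to Ab: letters D→A make it a fifth; 7 semitones makes it perfect.

perfect fifth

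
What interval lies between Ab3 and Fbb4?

The letter names run A→F, a span of 5 letter steps, so the interval is some kind of sixth.
Ab to Fbb is 7 semitones. A major sixth is 9, so 7 makes it diminished.

diminished sixth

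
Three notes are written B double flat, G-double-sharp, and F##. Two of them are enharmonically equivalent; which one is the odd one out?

F##

In 12-tone equal temperament, enharmonic equivalents share a pitch class. Bbb is pitch class 9; G## is pitch class 9; F## is pitch class 7.
Bbb and G## share pitch class 9, while F## is pitch class 7.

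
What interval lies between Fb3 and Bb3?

augmented fourth

Counting letters F–G–A–B gives a fourth.
Fb→Bb = 6 semitones, 1 wider than the perfect fourth (5), so augmented.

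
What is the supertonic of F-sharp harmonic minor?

The F# harmonic minor scale runs F# G# A B C# D E#.
Degree 2 is G#.

G#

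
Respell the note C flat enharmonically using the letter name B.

Cb is pitch class 11. The letter B alone is pitch class 11.
Pitch class 11 on B needs no accidental: B.

B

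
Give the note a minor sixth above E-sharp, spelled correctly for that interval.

E up a major sixth is C#, so the target letter is C.
From E#, a minor sixth is 8 semitones up: C#.

C#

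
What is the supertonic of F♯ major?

Degree 2 takes the letter 1 step above F, which is G.
In major, degree 2 sits 2 semitones above the tonic. F# + 2 semitones is pitch class 8, spelled on G as G#.

G#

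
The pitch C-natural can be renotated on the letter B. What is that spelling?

Plain B sits 1 semitone below C, so on the letter B the same pitch needs a sharp: B#.

B#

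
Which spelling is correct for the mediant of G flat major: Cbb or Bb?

Bb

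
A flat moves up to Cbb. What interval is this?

diminished third

Counting letters A–B–C gives a third.
Ab→Cbb = 2 semitones, 2 narrower than the major third (4), so diminished.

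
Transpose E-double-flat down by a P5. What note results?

Abb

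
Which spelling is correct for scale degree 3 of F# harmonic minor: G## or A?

Each scale degree takes a distinct letter name. Degree 3 of a scale on F must use the letter A.
A and G## are enharmonically the same pitch, but only A uses the letter A, so it is the correct spelling here.

A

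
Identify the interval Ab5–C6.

major third

The letter names run A→C, a span of 2 letter steps, so the interval is some kind of third.
Ab to C is 4 semitones. A major third is 4, so 4 makes it major.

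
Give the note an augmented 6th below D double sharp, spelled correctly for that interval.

F#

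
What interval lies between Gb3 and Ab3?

The letter names run G→A, a span of 1 letter step, so the interval is some kind of second.
Gb to Ab is 2 semitones. A major second is 2, so 2 makes it major.

major second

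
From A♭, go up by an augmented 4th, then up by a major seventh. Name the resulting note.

C#

An augmented fourth up from Ab is D (letter D, 6 semitones up).
A major seventh up from D is C# (letter C, 11 semitones up).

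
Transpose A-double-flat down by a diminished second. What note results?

A down a major second is G, so the target letter is G.
From Abb, a diminished second is 0 semitones down: G.

G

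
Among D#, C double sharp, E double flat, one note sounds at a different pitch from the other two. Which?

In 12-tone equal temperament, enharmonic equivalents share a pitch class. D# is pitch class 3; C## is pitch class 2; Ebb is pitch class 2.
C## and Ebb share pitch class 2, while D# is pitch class 3.

D#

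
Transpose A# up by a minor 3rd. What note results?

C#

A up a major third is C#, so the target letter is C.
From A#, a minor third is 3 semitones up: C#.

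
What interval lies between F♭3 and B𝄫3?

perfect fourth

The letter names run F→B, a span of 3 letter steps, so the interval is some kind of fourth.
Fb to Bbb is 5 semitones. A perfect fourth is 5, so 5 makes it perfect.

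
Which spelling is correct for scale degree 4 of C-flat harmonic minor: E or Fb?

Fb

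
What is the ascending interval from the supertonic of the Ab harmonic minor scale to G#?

augmented sixth

The supertonic of Ab harmonic minor is Bb.
Bb up to G#: letters B→G make it a sixth; 10 semitones makes it augmented.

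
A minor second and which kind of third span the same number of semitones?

A minor second spans 1 semitone.
A third spanning 1 semitone is doubly diminished (the major third is 4).

doubly diminished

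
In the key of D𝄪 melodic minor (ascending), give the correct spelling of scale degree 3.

F##

Degree 3 takes the letter 2 steps above D, which is F.
In melodic minor (ascending), degree 3 sits 3 semitones above the tonic. D## + 3 semitones is pitch class 7, spelled on F as F##.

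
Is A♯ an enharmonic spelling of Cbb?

A# = pitch class 10 and Cbb = pitch class 10 — the same pitch class, so they are enharmonic equivalents.

Yes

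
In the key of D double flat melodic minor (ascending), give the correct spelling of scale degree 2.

Ebb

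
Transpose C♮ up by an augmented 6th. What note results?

C up a major sixth is A, so the target letter is A.
From C, an augmented sixth is 10 semitones up: A#.

A#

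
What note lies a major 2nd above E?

F#

E up a major second is F#, so the target letter is F.
From E, a major second is 2 semitones up: F#.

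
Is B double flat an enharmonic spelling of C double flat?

No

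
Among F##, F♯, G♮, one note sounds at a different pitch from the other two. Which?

F#

In 12-tone equal temperament, enharmonic equivalents share a pitch class. F## is pitch class 7; F# is pitch class 6; G is pitch class 7.
F## and G share pitch class 7, while F# is pitch class 6.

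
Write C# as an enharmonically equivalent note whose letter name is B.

Plain B sits 2 semitones below C#, so on the letter B the same pitch needs a double sharp: B##.

B##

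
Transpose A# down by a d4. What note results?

E##

A fourth below A lands on the letter E.
A diminished fourth spans 4 semitones, so A# moves to pitch class 6. On the letter E that is E##.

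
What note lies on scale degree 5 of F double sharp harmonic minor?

C##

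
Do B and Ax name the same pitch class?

Yes

B is pitch class 11; A## is pitch class 11.
All spellings map to pitch class 11, so they are enharmonically equivalent.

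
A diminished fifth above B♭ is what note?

Fb

B up a perfect fifth is F#, so the target letter is F.
From Bb, a diminished fifth is 6 semitones up: Fb.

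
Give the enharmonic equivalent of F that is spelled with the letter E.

Plain E sits 1 semitone below F, so on the letter E the same pitch needs a sharp: E#.

E#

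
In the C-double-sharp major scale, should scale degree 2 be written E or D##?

Each scale degree takes a distinct letter name. Degree 2 of a scale on C must use the letter D.
D## and E are enharmonically the same pitch, but only D## uses the letter D, so it is the correct spelling here.

D##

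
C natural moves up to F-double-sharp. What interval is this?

doubly augmented fourth

The letter names run C→F, a span of 3 letter steps, so the interval is some kind of fourth.
C to F## is 7 semitones. A perfect fourth is 5, so 7 makes it doubly augmented.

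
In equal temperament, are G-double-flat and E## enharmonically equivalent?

No

Two spellings are enharmonically equivalent only if they share a pitch class.
Here Gbb → 5, E## → 6; 5 ≠ 6, so they are not.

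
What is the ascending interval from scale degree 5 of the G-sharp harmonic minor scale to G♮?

diminished fourth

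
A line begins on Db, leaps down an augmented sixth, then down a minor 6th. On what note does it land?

An augmented sixth down from Db is Fbb (letter F, 10 semitones down).
A minor sixth down from Fbb is Abb (letter A, 8 semitones down).

Abb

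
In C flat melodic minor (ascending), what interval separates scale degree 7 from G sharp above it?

Scale degree 7 of Cb melodic minor (ascending) is Bb.
Bb up to G#: letters B→G make it a sixth; 10 semitones makes it augmented.

augmented sixth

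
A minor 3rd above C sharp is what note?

E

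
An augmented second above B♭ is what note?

A second above B lands on the letter C.
An augmented second spans 3 semitones, so Bb moves to pitch class 1. On the letter C that is C#.

C#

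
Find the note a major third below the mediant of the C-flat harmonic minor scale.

The mediant of Cb harmonic minor is Ebb.
A major third (4 semitones) below Ebb lands on the letter C, giving Cbb.

Cbb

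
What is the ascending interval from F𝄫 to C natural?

doubly augmented fifth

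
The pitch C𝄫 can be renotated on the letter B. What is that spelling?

Bb

Cbb is pitch class 10. The letter B alone is pitch class 11.
To reach pitch class 10 from B requires an offset of -1 semitone, i.e. flat: Bb.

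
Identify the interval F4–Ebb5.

diminished seventh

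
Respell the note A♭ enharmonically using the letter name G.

G#

Ab is pitch class 8. The letter G alone is pitch class 7.
To reach pitch class 8 from G requires an offset of +1 semitone, i.e. sharp: G#.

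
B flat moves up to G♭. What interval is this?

minor sixth

Counting letters B–C–D–E–F–G gives a sixth.
Bb→Gb = 8 semitones, 1 narrower than the major sixth (9), so minor.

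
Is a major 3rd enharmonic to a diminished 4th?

A major third spans 4 semitones; a diminished fourth spans 4.
They are enharmonically equivalent.

Yes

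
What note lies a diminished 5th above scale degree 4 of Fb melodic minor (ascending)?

Fbb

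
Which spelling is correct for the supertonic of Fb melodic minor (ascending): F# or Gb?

Each scale degree takes a distinct letter name. Degree 2 of a scale on F must use the letter G.
Gb and F# are enharmonically the same pitch, but only Gb uses the letter G, so it is the correct spelling here.

Gb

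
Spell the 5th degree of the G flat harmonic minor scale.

Db

The Gb harmonic minor scale runs Gb Ab Bbb Cb Db Ebb F.
Degree 5 is Db.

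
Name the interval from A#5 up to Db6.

doubly diminished fourth

Counting letters A–B–C–D gives a fourth.
A#→Db = 3 semitones, 2 narrower than the perfect fourth (5), so doubly diminished.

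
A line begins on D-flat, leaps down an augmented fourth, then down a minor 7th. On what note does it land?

An augmented fourth down from Db is Abb (letter A, 6 semitones down).
A minor seventh down from Abb is Bbb (letter B, 10 semitones down).

Bbb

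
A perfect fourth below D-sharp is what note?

D down a perfect fourth is A, so the target letter is A.
From D#, a perfect fourth is 5 semitones down: A#.

A#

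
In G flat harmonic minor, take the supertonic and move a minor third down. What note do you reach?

F

The supertonic of Gb harmonic minor is Ab.
A minor third (3 semitones) below Ab lands on the letter F, giving F.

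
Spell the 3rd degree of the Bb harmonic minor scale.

Db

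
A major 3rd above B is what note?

A third above B lands on the letter D.
A major third spans 4 semitones, so B moves to pitch class 3. On the letter D that is D#.

D#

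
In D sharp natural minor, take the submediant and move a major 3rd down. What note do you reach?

The submediant of D# natural minor is B.
A major third (4 semitones) below B lands on the letter G, giving G.

G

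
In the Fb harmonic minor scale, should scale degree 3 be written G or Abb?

Abb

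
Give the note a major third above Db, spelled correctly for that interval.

F

D up a major third is F#, so the target letter is F.
From Db, a major third is 4 semitones up: F.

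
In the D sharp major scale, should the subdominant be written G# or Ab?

Each scale degree takes a distinct letter name. Degree 4 of a scale on D must use the letter G.
G# and Ab are enharmonically the same pitch, but only G# uses the letter G, so it is the correct spelling here.

G#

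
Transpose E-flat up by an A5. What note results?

B

E up a perfect fifth is B, so the target letter is B.
From Eb, an augmented fifth is 8 semitones up: B.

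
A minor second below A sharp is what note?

A second below A lands on the letter G.
A minor second spans 1 semitone, so A# moves to pitch class 9. On the letter G that is G##.

G##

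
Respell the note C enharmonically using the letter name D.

Dbb

Plain D sits 2 semitones above C, so on the letter D the same pitch needs a double flat: Dbb.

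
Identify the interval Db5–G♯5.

The letter names run D→G, a span of 3 letter steps, so the interval is some kind of fourth.
Db to G# is 7 semitones. A perfect fourth is 5, so 7 makes it doubly augmented.

doubly augmented fourth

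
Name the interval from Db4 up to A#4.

doubly augmented fifth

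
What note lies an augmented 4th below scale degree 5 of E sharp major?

Scale degree 5 of E# major is B#.
An augmented fourth (6 semitones) below B# lands on the letter F, giving F#.

F#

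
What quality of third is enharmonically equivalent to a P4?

A perfect fourth spans 5 semitones.
A third spanning 5 semitones is augmented (the major third is 4).

augmented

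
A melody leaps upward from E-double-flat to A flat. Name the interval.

augmented fourth

The letter names run E→A, a span of 3 letter steps, so the interval is some kind of fourth.
Ebb to Ab is 6 semitones. A perfect fourth is 5, so 6 makes it augmented.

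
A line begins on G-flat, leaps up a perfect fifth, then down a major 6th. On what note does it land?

Fb

A perfect fifth up from Gb is Db (letter D, 7 semitones up).
A major sixth down from Db is Fb (letter F, 9 semitones down).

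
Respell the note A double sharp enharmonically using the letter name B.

Plain B sits at the same pitch as A##, so on the letter B the same pitch needs a natural: B.

B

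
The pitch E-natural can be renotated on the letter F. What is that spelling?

Plain F sits 1 semitone above E, so on the letter F the same pitch needs a flat: Fb.

Fb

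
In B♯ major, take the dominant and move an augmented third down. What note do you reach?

D

The dominant of B# major is F##.
An augmented third (5 semitones) below F## lands on the letter D, giving D.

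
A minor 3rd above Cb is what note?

C up a major third is E, so the target letter is E.
From Cb, a minor third is 3 semitones up: Ebb.

Ebb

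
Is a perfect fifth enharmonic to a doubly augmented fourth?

A perfect fifth spans 7 semitones; a doubly augmented fourth spans 7.
They are enharmonically equivalent.

Yes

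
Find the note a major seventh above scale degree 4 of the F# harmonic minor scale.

A#

Scale degree 4 of F# harmonic minor is B.
A major seventh (11 semitones) above B lands on the letter A, giving A#.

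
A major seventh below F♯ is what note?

A seventh below F lands on the letter G.
A major seventh spans 11 semitones, so F# moves to pitch class 7. On the letter G that is G.

G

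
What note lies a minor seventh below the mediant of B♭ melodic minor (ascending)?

Eb

The mediant of Bb melodic minor (ascending) is Db.
A minor seventh (10 semitones) below Db lands on the letter E, giving Eb.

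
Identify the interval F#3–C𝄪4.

Counting letters F–G–A–B–C gives a fifth.
F#→C## = 8 semitones, 1 wider than the perfect fifth (7), so augmented.

augmented fifth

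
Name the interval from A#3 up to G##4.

major seventh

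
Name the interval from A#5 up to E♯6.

The letter names run A→E, a span of 4 letter steps, so the interval is some kind of fifth.
A# to E# is 7 semitones. A perfect fifth is 7, so 7 makes it perfect.

perfect fifth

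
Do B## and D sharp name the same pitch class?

No

Two spellings are enharmonically equivalent only if they share a pitch class.
Here B## → 1, D# → 3; 1 ≠ 3, so they are not.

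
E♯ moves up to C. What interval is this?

diminished sixth

Counting letters E–F–G–A–B–C gives a sixth.
E#→C = 7 semitones, 2 narrower than the major sixth (9), so diminished.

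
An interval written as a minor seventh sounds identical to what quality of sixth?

augmented

A minor seventh spans 10 semitones.
A sixth spanning 10 semitones is augmented (the major sixth is 9).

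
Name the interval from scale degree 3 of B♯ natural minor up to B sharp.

major sixth

Scale degree 3 of B# natural minor is D#.
D# up to B#: letters D→B make it a sixth; 9 semitones makes it major.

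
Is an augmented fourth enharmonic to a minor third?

An augmented fourth spans 6 semitones; a minor third spans 3.
The spans differ, so they are not enharmonic equivalents.

No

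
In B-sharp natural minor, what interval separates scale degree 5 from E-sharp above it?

minor seventh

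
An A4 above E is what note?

E up a perfect fourth is A, so the target letter is A.
From E, an augmented fourth is 6 semitones up: A#.

A#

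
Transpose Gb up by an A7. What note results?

G up a major seventh is F#, so the target letter is F.
From Gb, an augmented seventh is 12 semitones up: F#.

F#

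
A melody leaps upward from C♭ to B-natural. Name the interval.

augmented seventh

Counting letters C–D–E–F–G–A–B gives a seventh.
Cb→B = 12 semitones, 1 wider than the major seventh (11), so augmented.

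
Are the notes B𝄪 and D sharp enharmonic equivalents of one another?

Two spellings are enharmonically equivalent only if they share a pitch class.
Here B## → 1, D# → 3; 1 ≠ 3, so they are not.

No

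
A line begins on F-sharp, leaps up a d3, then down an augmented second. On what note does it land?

Gbb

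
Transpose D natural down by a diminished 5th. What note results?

D down a perfect fifth is G, so the target letter is G.
From D, a diminished fifth is 6 semitones down: G#.

G#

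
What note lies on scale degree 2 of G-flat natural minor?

Ab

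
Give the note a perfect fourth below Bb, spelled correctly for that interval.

A fourth below B lands on the letter F.
A perfect fourth spans 5 semitones, so Bb moves to pitch class 5. On the letter F that is F.

F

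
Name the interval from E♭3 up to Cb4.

minor sixth

Counting letters E–F–G–A–B–C gives a sixth.
Eb→Cb = 8 semitones, 1 narrower than the major sixth (9), so minor.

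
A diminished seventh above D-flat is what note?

Cbb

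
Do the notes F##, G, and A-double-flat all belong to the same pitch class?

Yes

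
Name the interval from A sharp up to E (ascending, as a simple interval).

diminished fifth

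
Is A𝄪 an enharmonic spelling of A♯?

Two spellings are enharmonically equivalent only if they share a pitch class.
Here A## → 11, A# → 10; 10 ≠ 11, so they are not.

No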